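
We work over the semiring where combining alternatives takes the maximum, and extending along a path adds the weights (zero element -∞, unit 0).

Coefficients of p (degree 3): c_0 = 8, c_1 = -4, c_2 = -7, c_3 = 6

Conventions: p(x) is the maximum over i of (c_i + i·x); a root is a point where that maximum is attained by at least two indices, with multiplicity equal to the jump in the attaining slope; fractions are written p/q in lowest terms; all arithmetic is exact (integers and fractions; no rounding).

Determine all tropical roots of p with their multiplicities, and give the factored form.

hull edge (i=0, c=8) to (i=3, c=6): slope -2/3, span 3
Factored form: p(x) = 6 ⊗ (x ⊕ 2/3) ⊗ (x ⊕ 2/3) ⊗ (x ⊕ 2/3)
Answer: roots = 2/3 (mult 3)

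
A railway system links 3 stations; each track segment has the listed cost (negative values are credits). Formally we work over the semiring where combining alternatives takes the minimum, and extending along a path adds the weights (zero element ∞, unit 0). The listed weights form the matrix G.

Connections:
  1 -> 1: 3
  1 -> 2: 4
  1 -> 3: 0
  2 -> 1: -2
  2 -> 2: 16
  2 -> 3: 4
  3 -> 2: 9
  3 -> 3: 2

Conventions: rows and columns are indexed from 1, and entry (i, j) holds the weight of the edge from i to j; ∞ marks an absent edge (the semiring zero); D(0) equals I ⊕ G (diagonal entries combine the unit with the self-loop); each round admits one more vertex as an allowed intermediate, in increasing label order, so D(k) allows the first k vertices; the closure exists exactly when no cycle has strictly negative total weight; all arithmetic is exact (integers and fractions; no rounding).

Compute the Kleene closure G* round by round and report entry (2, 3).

D(0):
  [0, 4, 0]
  [-2, 0, 4]
  [∞, 9, 0]
D(1):
  [0, 4, 0]
  [-2, 0, -2]
  [∞, 9, 0]
D(2):
  [0, 4, 0]
  [-2, 0, -2]
  [7, 9, 0]
D(3):
  [0, 4, 0]
  [-2, 0, -2]
  [7, 9, 0]
Answer: G*[2][3] = -2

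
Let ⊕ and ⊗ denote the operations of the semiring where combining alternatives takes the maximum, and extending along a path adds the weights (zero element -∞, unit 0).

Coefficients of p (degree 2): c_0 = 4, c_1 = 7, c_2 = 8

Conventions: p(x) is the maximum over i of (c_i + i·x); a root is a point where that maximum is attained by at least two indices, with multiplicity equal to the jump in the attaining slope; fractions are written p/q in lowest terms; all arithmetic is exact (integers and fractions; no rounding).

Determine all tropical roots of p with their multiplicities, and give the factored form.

hull edge (i=0, c=4) to (i=1, c=7): slope 3, span 1
hull edge (i=1, c=7) to (i=2, c=8): slope 1, span 1
Factored form: p(x) = 8 ⊗ (x ⊕ (-3)) ⊗ (x ⊕ (-1))
Answer: roots = -3 (mult 1), -1 (mult 1)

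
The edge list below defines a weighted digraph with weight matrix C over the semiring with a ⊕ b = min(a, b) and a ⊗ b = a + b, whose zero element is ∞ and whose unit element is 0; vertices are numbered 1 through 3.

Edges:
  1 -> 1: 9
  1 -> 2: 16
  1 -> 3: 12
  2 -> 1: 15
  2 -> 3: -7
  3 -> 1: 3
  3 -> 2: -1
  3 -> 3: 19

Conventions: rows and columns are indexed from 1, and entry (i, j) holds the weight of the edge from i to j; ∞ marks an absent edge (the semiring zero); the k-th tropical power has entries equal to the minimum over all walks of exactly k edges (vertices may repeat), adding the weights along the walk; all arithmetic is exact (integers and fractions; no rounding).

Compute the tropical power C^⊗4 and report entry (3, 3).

C^⊗2:
  [15, 11, 9]
  [-4, -8, 12]
  [12, 18, -8]
C^⊗3:
  [12, 8, 4]
  [5, 11, -15]
  [-5, -9, 11]
C^⊗4:
  [7, 3, 1]
  [-12, -16, 4]
  [4, 10, -16]
Key observation: the optimum is the walk 3->2->3->2->3, with weight (-1) + (-7) + (-1) + (-7) = -16.
Optimal value attained by: walk 3->2->3->2->3.
Answer: (C^⊗4)[3][3] = -16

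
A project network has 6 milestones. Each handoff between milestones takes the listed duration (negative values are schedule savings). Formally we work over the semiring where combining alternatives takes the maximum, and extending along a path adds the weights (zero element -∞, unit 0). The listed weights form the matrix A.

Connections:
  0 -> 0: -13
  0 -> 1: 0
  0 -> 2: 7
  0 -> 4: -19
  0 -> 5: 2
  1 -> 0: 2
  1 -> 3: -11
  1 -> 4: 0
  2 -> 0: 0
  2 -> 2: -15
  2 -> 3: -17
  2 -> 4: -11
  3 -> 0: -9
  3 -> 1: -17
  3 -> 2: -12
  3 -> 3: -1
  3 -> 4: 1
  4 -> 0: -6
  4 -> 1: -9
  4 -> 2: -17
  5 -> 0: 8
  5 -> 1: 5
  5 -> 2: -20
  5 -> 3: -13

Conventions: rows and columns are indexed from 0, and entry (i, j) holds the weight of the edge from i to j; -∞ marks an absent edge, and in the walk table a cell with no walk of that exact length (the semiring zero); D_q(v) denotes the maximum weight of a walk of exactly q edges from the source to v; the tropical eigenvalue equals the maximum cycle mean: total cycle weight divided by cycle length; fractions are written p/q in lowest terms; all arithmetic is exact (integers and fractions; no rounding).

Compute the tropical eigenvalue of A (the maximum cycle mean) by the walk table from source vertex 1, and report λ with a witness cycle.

q=0: [-∞, 0, -∞, -∞, -∞, -∞]
q=1: [2, -∞, -∞, -11, 0, -∞]
q=2: [-6, 2, 9, -12, -10, 4]
q=3: [12, 9, 1, -8, 2, -4]
q=4: [11, 12, 19, -2, 9, 14]
q=5: [22, 19, 18, 2, 12, 13]
q=6: [21, 22, 29, 8, 19, 24]
Optimal cycle mean attained by: cycle 0->5->0, total 2 + 8, length 2.
Answer: λ = 5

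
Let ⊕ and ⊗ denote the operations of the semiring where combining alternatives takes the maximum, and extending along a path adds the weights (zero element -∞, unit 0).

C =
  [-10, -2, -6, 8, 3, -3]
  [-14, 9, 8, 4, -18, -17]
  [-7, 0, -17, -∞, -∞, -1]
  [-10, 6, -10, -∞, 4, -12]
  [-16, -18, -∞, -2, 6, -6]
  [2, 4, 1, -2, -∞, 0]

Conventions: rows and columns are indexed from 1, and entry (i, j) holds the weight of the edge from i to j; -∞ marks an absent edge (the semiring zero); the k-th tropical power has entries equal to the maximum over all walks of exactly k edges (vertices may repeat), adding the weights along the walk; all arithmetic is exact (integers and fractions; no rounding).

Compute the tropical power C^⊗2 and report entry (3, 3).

C^⊗2:
  [-1, 14, 6, 2, 12, -3]
  [1, 18, 17, 13, 8, 7]
  [1, 9, 8, 4, -4, -1]
  [-8, 15, 14, 10, 10, -2]
  [-4, 4, -5, 4, 12, 0]
  [2, 13, 12, 10, 5, 0]
Key observation: the optimum is the walk 3->2->3, with weight 0 + 8 = 8.
Optimal value attained by: walk 3->2->3.
Answer: (C^⊗2)[3][3] = 8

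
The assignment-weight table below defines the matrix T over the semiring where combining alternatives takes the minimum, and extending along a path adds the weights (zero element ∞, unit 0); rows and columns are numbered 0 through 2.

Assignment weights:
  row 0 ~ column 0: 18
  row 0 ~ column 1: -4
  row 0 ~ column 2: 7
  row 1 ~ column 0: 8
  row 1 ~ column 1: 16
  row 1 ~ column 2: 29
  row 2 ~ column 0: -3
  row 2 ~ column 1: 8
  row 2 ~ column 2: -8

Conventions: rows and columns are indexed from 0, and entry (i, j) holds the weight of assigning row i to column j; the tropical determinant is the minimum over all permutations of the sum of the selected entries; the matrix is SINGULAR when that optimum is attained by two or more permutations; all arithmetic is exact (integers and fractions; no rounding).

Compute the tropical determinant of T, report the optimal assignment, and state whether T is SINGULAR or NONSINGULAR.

σ = (0, 1, 2): 18 + 16 + (-8) = 26
σ = (0, 2, 1): 18 + 29 + 8 = 55
σ = (1, 0, 2): (-4) + 8 + (-8) = -4
σ = (1, 2, 0): (-4) + 29 + (-3) = 22
σ = (2, 0, 1): 7 + 8 + 8 = 23
σ = (2, 1, 0): 7 + 16 + (-3) = 20
Optimal value attained by: σ = (1, 0, 2).
Answer: det⊕(T) = -4; verdict: NONSINGULAR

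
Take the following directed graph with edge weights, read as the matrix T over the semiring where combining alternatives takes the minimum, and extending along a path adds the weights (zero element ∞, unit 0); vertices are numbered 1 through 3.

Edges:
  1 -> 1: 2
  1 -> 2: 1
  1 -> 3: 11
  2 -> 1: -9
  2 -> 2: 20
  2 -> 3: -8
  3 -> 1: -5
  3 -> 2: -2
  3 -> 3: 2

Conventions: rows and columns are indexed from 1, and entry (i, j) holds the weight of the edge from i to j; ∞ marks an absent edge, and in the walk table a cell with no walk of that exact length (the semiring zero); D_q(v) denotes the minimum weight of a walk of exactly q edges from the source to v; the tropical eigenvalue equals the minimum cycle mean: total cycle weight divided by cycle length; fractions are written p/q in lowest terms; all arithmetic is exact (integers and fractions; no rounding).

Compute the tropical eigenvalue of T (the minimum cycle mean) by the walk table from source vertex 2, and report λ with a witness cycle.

q=0: [∞, 0, ∞]
q=1: [-9, 20, -8]
q=2: [-13, -10, -6]
q=3: [-19, -12, -18]
Optimal cycle mean attained by: cycle 2->3->2, total (-8) + (-2), length 2.
Answer: λ = -5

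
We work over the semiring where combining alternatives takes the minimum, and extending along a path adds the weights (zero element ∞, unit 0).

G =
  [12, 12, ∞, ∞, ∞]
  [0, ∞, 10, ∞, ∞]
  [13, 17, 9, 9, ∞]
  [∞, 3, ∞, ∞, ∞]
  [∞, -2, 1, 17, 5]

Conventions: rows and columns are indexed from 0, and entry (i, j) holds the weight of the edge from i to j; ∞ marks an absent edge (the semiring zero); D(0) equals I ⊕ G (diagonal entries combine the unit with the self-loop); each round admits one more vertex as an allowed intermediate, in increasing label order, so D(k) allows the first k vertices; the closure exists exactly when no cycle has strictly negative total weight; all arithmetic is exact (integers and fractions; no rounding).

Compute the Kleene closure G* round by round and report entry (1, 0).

D(0):
  [0, 12, ∞, ∞, ∞]
  [0, 0, 10, ∞, ∞]
  [13, 17, 0, 9, ∞]
  [∞, 3, ∞, 0, ∞]
  [∞, -2, 1, 17, 0]
D(1):
  [0, 12, ∞, ∞, ∞]
  [0, 0, 10, ∞, ∞]
  [13, 17, 0, 9, ∞]
  [∞, 3, ∞, 0, ∞]
  [∞, -2, 1, 17, 0]
D(2):
  [0, 12, 22, ∞, ∞]
  [0, 0, 10, ∞, ∞]
  [13, 17, 0, 9, ∞]
  [3, 3, 13, 0, ∞]
  [-2, -2, 1, 17, 0]
D(3):
  [0, 12, 22, 31, ∞]
  [0, 0, 10, 19, ∞]
  [13, 17, 0, 9, ∞]
  [3, 3, 13, 0, ∞]
  [-2, -2, 1, 10, 0]
D(4):
  [0, 12, 22, 31, ∞]
  [0, 0, 10, 19, ∞]
  [12, 12, 0, 9, ∞]
  [3, 3, 13, 0, ∞]
  [-2, -2, 1, 10, 0]
D(5):
  [0, 12, 22, 31, ∞]
  [0, 0, 10, 19, ∞]
  [12, 12, 0, 9, ∞]
  [3, 3, 13, 0, ∞]
  [-2, -2, 1, 10, 0]
Answer: G*[1][0] = 0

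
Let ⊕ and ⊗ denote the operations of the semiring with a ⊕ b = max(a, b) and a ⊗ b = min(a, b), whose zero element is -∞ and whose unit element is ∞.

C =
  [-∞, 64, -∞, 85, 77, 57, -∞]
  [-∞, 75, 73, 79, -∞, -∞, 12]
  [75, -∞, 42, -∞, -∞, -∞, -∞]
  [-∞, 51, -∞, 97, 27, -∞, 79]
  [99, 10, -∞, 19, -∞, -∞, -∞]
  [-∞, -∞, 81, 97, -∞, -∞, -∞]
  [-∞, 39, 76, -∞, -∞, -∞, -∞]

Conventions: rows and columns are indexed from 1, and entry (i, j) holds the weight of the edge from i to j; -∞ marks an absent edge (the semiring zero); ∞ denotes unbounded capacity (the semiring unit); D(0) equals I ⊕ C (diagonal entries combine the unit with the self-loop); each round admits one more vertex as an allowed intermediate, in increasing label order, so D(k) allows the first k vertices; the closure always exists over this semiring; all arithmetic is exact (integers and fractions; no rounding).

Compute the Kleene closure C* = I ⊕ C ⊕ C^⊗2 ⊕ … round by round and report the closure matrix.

D(0):
  [∞, 64, -∞, 85, 77, 57, -∞]
  [-∞, ∞, 73, 79, -∞, -∞, 12]
  [75, -∞, ∞, -∞, -∞, -∞, -∞]
  [-∞, 51, -∞, ∞, 27, -∞, 79]
  [99, 10, -∞, 19, ∞, -∞, -∞]
  [-∞, -∞, 81, 97, -∞, ∞, -∞]
  [-∞, 39, 76, -∞, -∞, -∞, ∞]
D(1):
  [∞, 64, -∞, 85, 77, 57, -∞]
  [-∞, ∞, 73, 79, -∞, -∞, 12]
  [75, 64, ∞, 75, 75, 57, -∞]
  [-∞, 51, -∞, ∞, 27, -∞, 79]
  [99, 64, -∞, 85, ∞, 57, -∞]
  [-∞, -∞, 81, 97, -∞, ∞, -∞]
  [-∞, 39, 76, -∞, -∞, -∞, ∞]
D(2):
  [∞, 64, 64, 85, 77, 57, 12]
  [-∞, ∞, 73, 79, -∞, -∞, 12]
  [75, 64, ∞, 75, 75, 57, 12]
  [-∞, 51, 51, ∞, 27, -∞, 79]
  [99, 64, 64, 85, ∞, 57, 12]
  [-∞, -∞, 81, 97, -∞, ∞, -∞]
  [-∞, 39, 76, 39, -∞, -∞, ∞]
D(3):
  [∞, 64, 64, 85, 77, 57, 12]
  [73, ∞, 73, 79, 73, 57, 12]
  [75, 64, ∞, 75, 75, 57, 12]
  [51, 51, 51, ∞, 51, 51, 79]
  [99, 64, 64, 85, ∞, 57, 12]
  [75, 64, 81, 97, 75, ∞, 12]
  [75, 64, 76, 75, 75, 57, ∞]
D(4):
  [∞, 64, 64, 85, 77, 57, 79]
  [73, ∞, 73, 79, 73, 57, 79]
  [75, 64, ∞, 75, 75, 57, 75]
  [51, 51, 51, ∞, 51, 51, 79]
  [99, 64, 64, 85, ∞, 57, 79]
  [75, 64, 81, 97, 75, ∞, 79]
  [75, 64, 76, 75, 75, 57, ∞]
D(5):
  [∞, 64, 64, 85, 77, 57, 79]
  [73, ∞, 73, 79, 73, 57, 79]
  [75, 64, ∞, 75, 75, 57, 75]
  [51, 51, 51, ∞, 51, 51, 79]
  [99, 64, 64, 85, ∞, 57, 79]
  [75, 64, 81, 97, 75, ∞, 79]
  [75, 64, 76, 75, 75, 57, ∞]
D(6):
  [∞, 64, 64, 85, 77, 57, 79]
  [73, ∞, 73, 79, 73, 57, 79]
  [75, 64, ∞, 75, 75, 57, 75]
  [51, 51, 51, ∞, 51, 51, 79]
  [99, 64, 64, 85, ∞, 57, 79]
  [75, 64, 81, 97, 75, ∞, 79]
  [75, 64, 76, 75, 75, 57, ∞]
D(7):
  [∞, 64, 76, 85, 77, 57, 79]
  [75, ∞, 76, 79, 75, 57, 79]
  [75, 64, ∞, 75, 75, 57, 75]
  [75, 64, 76, ∞, 75, 57, 79]
  [99, 64, 76, 85, ∞, 57, 79]
  [75, 64, 81, 97, 75, ∞, 79]
  [75, 64, 76, 75, 75, 57, ∞]
Answer: C* = [[∞, 64, 76, 85, 77, 57, 79], [75, ∞, 76, 79, 75, 57, 79], [75, 64, ∞, 75, 75, 57, 75], [75, 64, 76, ∞, 75, 57, 79], [99, 64, 76, 85, ∞, 57, 79], [75, 64, 81, 97, 75, ∞, 79], [75, 64, 76, 75, 75, 57, ∞]]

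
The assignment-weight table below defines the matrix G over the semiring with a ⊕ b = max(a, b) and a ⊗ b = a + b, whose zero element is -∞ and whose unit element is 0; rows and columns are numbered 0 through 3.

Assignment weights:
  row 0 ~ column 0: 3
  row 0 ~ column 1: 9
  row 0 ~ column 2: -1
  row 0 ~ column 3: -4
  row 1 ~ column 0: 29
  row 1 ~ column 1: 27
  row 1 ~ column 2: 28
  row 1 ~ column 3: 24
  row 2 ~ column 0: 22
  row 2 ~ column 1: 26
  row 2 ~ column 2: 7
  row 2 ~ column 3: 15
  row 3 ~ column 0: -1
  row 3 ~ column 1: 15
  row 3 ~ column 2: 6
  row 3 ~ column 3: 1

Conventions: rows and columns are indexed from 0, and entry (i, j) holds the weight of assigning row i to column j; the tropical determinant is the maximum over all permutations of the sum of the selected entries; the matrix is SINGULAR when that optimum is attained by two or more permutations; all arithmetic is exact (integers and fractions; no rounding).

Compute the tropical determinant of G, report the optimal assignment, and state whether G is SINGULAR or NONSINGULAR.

σ = (0, 1, 2, 3): 3 + 27 + 7 + 1 = 38
σ = (0, 1, 3, 2): 3 + 27 + 15 + 6 = 51
σ = (0, 2, 1, 3): 3 + 28 + 26 + 1 = 58
σ = (0, 2, 3, 1): 3 + 28 + 15 + 15 = 61
σ = (0, 3, 1, 2): 3 + 24 + 26 + 6 = 59
σ = (0, 3, 2, 1): 3 + 24 + 7 + 15 = 49
σ = (1, 0, 2, 3): 9 + 29 + 7 + 1 = 46
σ = (1, 0, 3, 2): 9 + 29 + 15 + 6 = 59
σ = (1, 2, 0, 3): 9 + 28 + 22 + 1 = 60
σ = (1, 2, 3, 0): 9 + 28 + 15 + (-1) = 51
σ = (1, 3, 0, 2): 9 + 24 + 22 + 6 = 61
σ = (1, 3, 2, 0): 9 + 24 + 7 + (-1) = 39
σ = (2, 0, 1, 3): (-1) + 29 + 26 + 1 = 55
σ = (2, 0, 3, 1): (-1) + 29 + 15 + 15 = 58
σ = (2, 1, 0, 3): (-1) + 27 + 22 + 1 = 49
σ = (2, 1, 3, 0): (-1) + 27 + 15 + (-1) = 40
σ = (2, 3, 0, 1): (-1) + 24 + 22 + 15 = 60
σ = (2, 3, 1, 0): (-1) + 24 + 26 + (-1) = 48
σ = (3, 0, 1, 2): (-4) + 29 + 26 + 6 = 57
σ = (3, 0, 2, 1): (-4) + 29 + 7 + 15 = 47
σ = (3, 1, 0, 2): (-4) + 27 + 22 + 6 = 51
σ = (3, 1, 2, 0): (-4) + 27 + 7 + (-1) = 29
σ = (3, 2, 0, 1): (-4) + 28 + 22 + 15 = 61
σ = (3, 2, 1, 0): (-4) + 28 + 26 + (-1) = 49
Optimal value attained by: σ = (0, 2, 3, 1).
Answer: det⊕(G) = 61; verdict: SINGULAR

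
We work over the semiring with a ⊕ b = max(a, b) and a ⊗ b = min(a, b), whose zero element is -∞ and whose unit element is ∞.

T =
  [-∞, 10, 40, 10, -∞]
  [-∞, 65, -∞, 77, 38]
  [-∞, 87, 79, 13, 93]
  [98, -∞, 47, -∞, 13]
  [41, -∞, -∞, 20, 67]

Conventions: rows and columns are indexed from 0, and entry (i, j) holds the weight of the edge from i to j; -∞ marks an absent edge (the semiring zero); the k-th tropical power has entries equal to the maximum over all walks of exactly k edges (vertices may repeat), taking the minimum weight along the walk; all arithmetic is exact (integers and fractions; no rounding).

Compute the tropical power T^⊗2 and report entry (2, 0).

T^⊗2:
  [10, 40, 40, 13, 40]
  [77, 65, 47, 65, 38]
  [41, 79, 79, 77, 79]
  [13, 47, 47, 13, 47]
  [41, 10, 40, 20, 67]
Key observation: the optimum is the walk 2->4->0, with weight 93 min 41 = 41.
Optimal value attained by: walk 2->4->0.
Answer: (T^⊗2)[2][0] = 41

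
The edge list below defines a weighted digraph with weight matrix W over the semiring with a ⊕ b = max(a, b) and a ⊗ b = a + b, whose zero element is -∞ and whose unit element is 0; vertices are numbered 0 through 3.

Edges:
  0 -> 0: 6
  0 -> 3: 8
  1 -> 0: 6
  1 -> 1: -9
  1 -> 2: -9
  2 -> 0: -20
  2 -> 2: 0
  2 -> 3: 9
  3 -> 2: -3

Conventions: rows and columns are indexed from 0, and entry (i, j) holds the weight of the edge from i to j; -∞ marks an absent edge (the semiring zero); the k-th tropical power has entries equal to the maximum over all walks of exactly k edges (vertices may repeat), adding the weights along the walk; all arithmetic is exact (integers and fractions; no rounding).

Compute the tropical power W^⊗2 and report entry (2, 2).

W^⊗2:
  [12, -∞, 5, 14]
  [12, -18, -9, 14]
  [-14, -∞, 6, 9]
  [-23, -∞, -3, 6]
Key observation: the optimum is the walk 2->3->2, with weight 9 + (-3) = 6.
Optimal value attained by: walk 2->3->2.
Answer: (W^⊗2)[2][2] = 6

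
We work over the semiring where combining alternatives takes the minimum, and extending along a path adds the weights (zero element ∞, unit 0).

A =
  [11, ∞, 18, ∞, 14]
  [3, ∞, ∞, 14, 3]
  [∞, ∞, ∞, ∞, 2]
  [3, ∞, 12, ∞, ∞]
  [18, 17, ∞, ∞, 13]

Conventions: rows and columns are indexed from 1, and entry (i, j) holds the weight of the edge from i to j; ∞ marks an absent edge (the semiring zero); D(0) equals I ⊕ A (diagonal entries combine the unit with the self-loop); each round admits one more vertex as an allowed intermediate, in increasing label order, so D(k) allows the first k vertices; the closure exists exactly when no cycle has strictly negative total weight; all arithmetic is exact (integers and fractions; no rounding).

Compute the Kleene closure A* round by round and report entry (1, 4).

D(0):
  [0, ∞, 18, ∞, 14]
  [3, 0, ∞, 14, 3]
  [∞, ∞, 0, ∞, 2]
  [3, ∞, 12, 0, ∞]
  [18, 17, ∞, ∞, 0]
D(1):
  [0, ∞, 18, ∞, 14]
  [3, 0, 21, 14, 3]
  [∞, ∞, 0, ∞, 2]
  [3, ∞, 12, 0, 17]
  [18, 17, 36, ∞, 0]
D(2):
  [0, ∞, 18, ∞, 14]
  [3, 0, 21, 14, 3]
  [∞, ∞, 0, ∞, 2]
  [3, ∞, 12, 0, 17]
  [18, 17, 36, 31, 0]
D(3):
  [0, ∞, 18, ∞, 14]
  [3, 0, 21, 14, 3]
  [∞, ∞, 0, ∞, 2]
  [3, ∞, 12, 0, 14]
  [18, 17, 36, 31, 0]
D(4):
  [0, ∞, 18, ∞, 14]
  [3, 0, 21, 14, 3]
  [∞, ∞, 0, ∞, 2]
  [3, ∞, 12, 0, 14]
  [18, 17, 36, 31, 0]
D(5):
  [0, 31, 18, 45, 14]
  [3, 0, 21, 14, 3]
  [20, 19, 0, 33, 2]
  [3, 31, 12, 0, 14]
  [18, 17, 36, 31, 0]
Answer: A*[1][4] = 45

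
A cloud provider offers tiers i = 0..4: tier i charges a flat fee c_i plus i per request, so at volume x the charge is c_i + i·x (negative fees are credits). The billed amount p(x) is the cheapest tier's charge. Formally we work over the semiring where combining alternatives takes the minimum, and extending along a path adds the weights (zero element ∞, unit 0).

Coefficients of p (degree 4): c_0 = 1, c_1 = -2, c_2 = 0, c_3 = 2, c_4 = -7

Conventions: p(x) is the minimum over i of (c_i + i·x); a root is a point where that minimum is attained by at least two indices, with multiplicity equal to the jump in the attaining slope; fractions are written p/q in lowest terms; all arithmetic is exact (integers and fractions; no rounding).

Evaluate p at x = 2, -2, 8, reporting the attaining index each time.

p(2) = min(1+0·2=1, -2+1·2=0, 0+2·2=4, 2+3·2=8, -7+4·2=1) = 0 (attained by i=1)
p(-2) = min(1+0·(-2)=1, -2+1·(-2)=-4, 0+2·(-2)=-4, 2+3·(-2)=-4, -7+4·(-2)=-15) = -15 (attained by i=4)
p(8) = min(1+0·8=1, -2+1·8=6, 0+2·8=16, 2+3·8=26, -7+4·8=25) = 1 (attained by i=0)
Answer: p(2) = 0; p(-2) = -15; p(8) = 1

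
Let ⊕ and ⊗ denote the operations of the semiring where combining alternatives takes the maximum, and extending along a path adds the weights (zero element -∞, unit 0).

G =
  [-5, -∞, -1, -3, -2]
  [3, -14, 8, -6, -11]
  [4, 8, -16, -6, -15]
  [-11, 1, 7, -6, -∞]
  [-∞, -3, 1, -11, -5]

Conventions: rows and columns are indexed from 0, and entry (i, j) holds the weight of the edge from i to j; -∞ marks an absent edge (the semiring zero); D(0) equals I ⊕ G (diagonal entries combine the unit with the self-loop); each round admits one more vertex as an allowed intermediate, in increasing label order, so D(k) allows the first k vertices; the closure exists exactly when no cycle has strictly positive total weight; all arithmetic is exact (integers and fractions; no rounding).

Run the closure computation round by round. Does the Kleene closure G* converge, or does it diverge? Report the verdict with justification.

D(0):
  [0, -∞, -1, -3, -2]
  [3, 0, 8, -6, -11]
  [4, 8, 0, -6, -15]
  [-11, 1, 7, 0, -∞]
  [-∞, -3, 1, -11, 0]
Detection: at round 1, diagonal entry (2, 2) turns strictly positive.
Key observation: the cycle 2->0->2 has total weight 4 + (-1), which is strictly positive.
Answer: DIVERGES — positive cycle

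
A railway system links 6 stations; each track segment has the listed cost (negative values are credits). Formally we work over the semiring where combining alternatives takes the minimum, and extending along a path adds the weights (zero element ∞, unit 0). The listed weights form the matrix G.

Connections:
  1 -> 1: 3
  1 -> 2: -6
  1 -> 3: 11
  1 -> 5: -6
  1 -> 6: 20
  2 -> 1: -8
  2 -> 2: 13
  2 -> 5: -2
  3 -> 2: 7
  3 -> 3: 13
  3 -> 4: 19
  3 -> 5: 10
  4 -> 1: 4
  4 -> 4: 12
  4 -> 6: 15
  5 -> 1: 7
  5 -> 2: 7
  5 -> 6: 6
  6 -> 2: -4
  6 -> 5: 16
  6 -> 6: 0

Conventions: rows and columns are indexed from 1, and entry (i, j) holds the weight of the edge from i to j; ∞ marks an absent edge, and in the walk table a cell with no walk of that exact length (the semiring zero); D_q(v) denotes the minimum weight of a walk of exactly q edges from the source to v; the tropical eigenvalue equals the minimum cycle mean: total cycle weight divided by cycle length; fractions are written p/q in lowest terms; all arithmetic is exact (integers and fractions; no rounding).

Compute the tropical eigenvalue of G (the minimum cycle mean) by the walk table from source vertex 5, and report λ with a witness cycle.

q=0: [∞, ∞, ∞, ∞, 0, ∞]
q=1: [7, 7, ∞, ∞, ∞, 6]
q=2: [-1, 1, 18, ∞, 1, 6]
q=3: [-7, -7, 10, 37, -7, 6]
q=4: [-15, -13, 4, 29, -13, -1]
q=5: [-21, -21, -4, 23, -21, -7]
q=6: [-29, -27, -10, 15, -27, -15]
Optimal cycle mean attained by: cycle 1->2->1, total (-6) + (-8), length 2.
Answer: λ = -7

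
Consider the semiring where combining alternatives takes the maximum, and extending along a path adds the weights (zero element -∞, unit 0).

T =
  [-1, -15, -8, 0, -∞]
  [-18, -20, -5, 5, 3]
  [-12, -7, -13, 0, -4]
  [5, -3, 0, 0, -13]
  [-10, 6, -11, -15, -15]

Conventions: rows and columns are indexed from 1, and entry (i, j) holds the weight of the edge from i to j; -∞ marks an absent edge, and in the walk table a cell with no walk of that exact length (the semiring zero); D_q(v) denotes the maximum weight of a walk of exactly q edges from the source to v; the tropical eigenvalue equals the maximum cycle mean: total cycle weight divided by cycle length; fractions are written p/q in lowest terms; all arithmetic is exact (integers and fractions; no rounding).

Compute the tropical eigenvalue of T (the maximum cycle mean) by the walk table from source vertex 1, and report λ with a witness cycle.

q=0: [0, -∞, -∞, -∞, -∞]
q=1: [-1, -15, -8, 0, -∞]
q=2: [5, -3, 0, 0, -12]
q=3: [5, -3, 0, 5, 0]
q=4: [10, 6, 5, 5, 0]
q=5: [10, 6, 5, 11, 9]
Optimal cycle mean attained by: cycle 2->5->2, total 3 + 6, length 2.
Answer: λ = 9/2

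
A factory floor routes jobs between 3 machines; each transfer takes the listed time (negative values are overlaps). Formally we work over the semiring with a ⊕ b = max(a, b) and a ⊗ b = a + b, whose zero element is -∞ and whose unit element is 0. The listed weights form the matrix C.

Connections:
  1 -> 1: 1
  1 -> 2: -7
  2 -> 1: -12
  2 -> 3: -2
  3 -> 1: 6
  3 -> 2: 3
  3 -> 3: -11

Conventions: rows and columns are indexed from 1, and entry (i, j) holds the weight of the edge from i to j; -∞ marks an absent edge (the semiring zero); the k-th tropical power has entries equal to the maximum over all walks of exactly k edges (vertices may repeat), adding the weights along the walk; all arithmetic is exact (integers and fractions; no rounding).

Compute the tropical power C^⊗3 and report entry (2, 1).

C^⊗2:
  [2, -6, -9]
  [4, 1, -13]
  [7, -1, 1]
C^⊗3:
  [3, -5, -8]
  [5, -3, -1]
  [8, 4, -3]
Key observation: the optimum is the walk 2->3->1->1, with weight (-2) + 6 + 1 = 5.
Optimal value attained by: walk 2->3->1->1.
Answer: (C^⊗3)[2][1] = 5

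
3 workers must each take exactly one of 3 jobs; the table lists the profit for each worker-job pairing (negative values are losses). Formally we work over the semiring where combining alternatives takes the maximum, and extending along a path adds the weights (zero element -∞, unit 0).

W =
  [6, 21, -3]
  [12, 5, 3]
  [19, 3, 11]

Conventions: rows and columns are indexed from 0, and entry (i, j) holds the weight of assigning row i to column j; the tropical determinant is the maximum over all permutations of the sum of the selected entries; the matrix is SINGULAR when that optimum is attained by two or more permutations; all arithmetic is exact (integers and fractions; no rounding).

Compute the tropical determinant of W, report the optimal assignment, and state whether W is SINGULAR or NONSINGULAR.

σ = (0, 1, 2): 6 + 5 + 11 = 22
σ = (0, 2, 1): 6 + 3 + 3 = 12
σ = (1, 0, 2): 21 + 12 + 11 = 44
σ = (1, 2, 0): 21 + 3 + 19 = 43
σ = (2, 0, 1): (-3) + 12 + 3 = 12
σ = (2, 1, 0): (-3) + 5 + 19 = 21
Optimal value attained by: σ = (1, 0, 2).
Answer: det⊕(W) = 44; verdict: NONSINGULAR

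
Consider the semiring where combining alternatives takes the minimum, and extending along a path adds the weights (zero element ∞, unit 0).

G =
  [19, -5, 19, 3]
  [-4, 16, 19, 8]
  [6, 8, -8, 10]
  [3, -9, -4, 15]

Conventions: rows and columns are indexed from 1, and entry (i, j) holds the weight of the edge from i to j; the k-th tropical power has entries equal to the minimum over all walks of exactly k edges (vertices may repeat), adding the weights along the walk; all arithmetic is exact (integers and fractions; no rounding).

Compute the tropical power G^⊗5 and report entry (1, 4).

G^⊗2:
  [-9, -6, -1, 3]
  [11, -9, 4, -1]
  [-2, 0, -16, 2]
  [-13, -2, -12, -1]
G^⊗3:
  [-10, -14, -9, -6]
  [-13, -10, -5, -1]
  [-10, -8, -24, -6]
  [-6, -18, -20, -10]
G^⊗4:
  [-18, -15, -17, -7]
  [-14, -18, -13, -10]
  [-18, -16, -32, -14]
  [-22, -19, -28, -10]
G^⊗5:
  [-19, -23, -25, -15]
  [-22, -19, -21, -11]
  [-26, -24, -40, -22]
  [-23, -27, -36, -19]
Key observation: the optimum is the walk 1->2->1->2->1->4, with weight (-5) + (-4) + (-5) + (-4) + 3 = -15.
Optimal value attained by: walk 1->2->1->2->1->4.
Answer: (G^⊗5)[1][4] = -15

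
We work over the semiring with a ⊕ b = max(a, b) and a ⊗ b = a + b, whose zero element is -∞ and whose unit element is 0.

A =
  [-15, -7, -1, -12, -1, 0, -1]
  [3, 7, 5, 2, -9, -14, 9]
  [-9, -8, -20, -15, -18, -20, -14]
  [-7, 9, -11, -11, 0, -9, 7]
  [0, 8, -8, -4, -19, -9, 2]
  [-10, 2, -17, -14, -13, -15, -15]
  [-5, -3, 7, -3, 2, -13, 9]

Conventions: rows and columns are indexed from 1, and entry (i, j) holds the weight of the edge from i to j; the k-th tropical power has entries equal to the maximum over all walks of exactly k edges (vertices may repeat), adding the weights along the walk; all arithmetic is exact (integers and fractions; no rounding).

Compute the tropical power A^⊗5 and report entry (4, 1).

A^⊗2:
  [-1, 7, 6, -4, 1, -10, 8]
  [10, 14, 16, 9, 11, 3, 18]
  [-5, -1, -3, -6, -10, -9, 1]
  [12, 16, 14, 11, 9, -5, 18]
  [11, 15, 13, 10, 4, 0, 17]
  [5, 9, 7, 4, -7, -10, 11]
  [4, 10, 16, 6, 11, -4, 18]
A^⊗3:
  [10, 14, 15, 9, 10, -1, 17]
  [17, 21, 25, 16, 20, 10, 27]
  [2, 6, 8, 1, 3, -5, 10]
  [19, 23, 25, 18, 20, 12, 27]
  [18, 22, 24, 17, 19, 11, 26]
  [12, 16, 18, 11, 13, 5, 20]
  [13, 19, 25, 15, 20, 5, 27]
A^⊗4:
  [17, 21, 24, 16, 19, 10, 26]
  [24, 28, 34, 24, 29, 17, 36]
  [9, 13, 17, 8, 12, 2, 19]
  [26, 30, 34, 25, 29, 19, 36]
  [25, 29, 33, 24, 28, 18, 35]
  [19, 23, 27, 18, 22, 12, 29]
  [22, 28, 34, 24, 29, 14, 36]
A^⊗5:
  [24, 28, 33, 23, 28, 17, 35]
  [31, 37, 43, 33, 38, 24, 45]
  [16, 20, 26, 16, 21, 9, 28]
  [33, 37, 43, 33, 38, 26, 45]
  [32, 36, 42, 32, 37, 25, 44]
  [26, 30, 36, 26, 31, 19, 38]
  [31, 37, 43, 33, 38, 23, 45]
Key observation: the optimum is the walk 4->2->2->2->2->1, with weight 9 + 7 + 7 + 7 + 3 = 33.
Optimal value attained by: walk 4->2->2->2->2->1.
Answer: (A^⊗5)[4][1] = 33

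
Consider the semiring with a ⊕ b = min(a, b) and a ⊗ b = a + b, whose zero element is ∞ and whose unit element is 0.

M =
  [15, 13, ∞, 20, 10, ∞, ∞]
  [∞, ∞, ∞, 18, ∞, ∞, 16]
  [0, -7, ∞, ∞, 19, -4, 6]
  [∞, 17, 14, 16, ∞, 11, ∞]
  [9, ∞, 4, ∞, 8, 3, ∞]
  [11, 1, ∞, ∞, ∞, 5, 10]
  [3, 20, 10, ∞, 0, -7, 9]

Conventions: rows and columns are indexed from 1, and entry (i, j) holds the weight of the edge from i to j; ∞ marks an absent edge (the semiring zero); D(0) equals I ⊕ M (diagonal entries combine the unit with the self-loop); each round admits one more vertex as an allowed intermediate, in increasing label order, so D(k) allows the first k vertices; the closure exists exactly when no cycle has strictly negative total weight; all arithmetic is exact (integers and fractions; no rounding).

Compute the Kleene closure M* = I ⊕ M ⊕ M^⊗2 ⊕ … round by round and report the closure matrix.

D(0):
  [0, 13, ∞, 20, 10, ∞, ∞]
  [∞, 0, ∞, 18, ∞, ∞, 16]
  [0, -7, 0, ∞, 19, -4, 6]
  [∞, 17, 14, 0, ∞, 11, ∞]
  [9, ∞, 4, ∞, 0, 3, ∞]
  [11, 1, ∞, ∞, ∞, 0, 10]
  [3, 20, 10, ∞, 0, -7, 0]
D(1):
  [0, 13, ∞, 20, 10, ∞, ∞]
  [∞, 0, ∞, 18, ∞, ∞, 16]
  [0, -7, 0, 20, 10, -4, 6]
  [∞, 17, 14, 0, ∞, 11, ∞]
  [9, 22, 4, 29, 0, 3, ∞]
  [11, 1, ∞, 31, 21, 0, 10]
  [3, 16, 10, 23, 0, -7, 0]
D(2):
  [0, 13, ∞, 20, 10, ∞, 29]
  [∞, 0, ∞, 18, ∞, ∞, 16]
  [0, -7, 0, 11, 10, -4, 6]
  [∞, 17, 14, 0, ∞, 11, 33]
  [9, 22, 4, 29, 0, 3, 38]
  [11, 1, ∞, 19, 21, 0, 10]
  [3, 16, 10, 23, 0, -7, 0]
D(3):
  [0, 13, ∞, 20, 10, ∞, 29]
  [∞, 0, ∞, 18, ∞, ∞, 16]
  [0, -7, 0, 11, 10, -4, 6]
  [14, 7, 14, 0, 24, 10, 20]
  [4, -3, 4, 15, 0, 0, 10]
  [11, 1, ∞, 19, 21, 0, 10]
  [3, 3, 10, 21, 0, -7, 0]
D(4):
  [0, 13, 34, 20, 10, 30, 29]
  [32, 0, 32, 18, 42, 28, 16]
  [0, -7, 0, 11, 10, -4, 6]
  [14, 7, 14, 0, 24, 10, 20]
  [4, -3, 4, 15, 0, 0, 10]
  [11, 1, 33, 19, 21, 0, 10]
  [3, 3, 10, 21, 0, -7, 0]
D(5):
  [0, 7, 14, 20, 10, 10, 20]
  [32, 0, 32, 18, 42, 28, 16]
  [0, -7, 0, 11, 10, -4, 6]
  [14, 7, 14, 0, 24, 10, 20]
  [4, -3, 4, 15, 0, 0, 10]
  [11, 1, 25, 19, 21, 0, 10]
  [3, -3, 4, 15, 0, -7, 0]
D(6):
  [0, 7, 14, 20, 10, 10, 20]
  [32, 0, 32, 18, 42, 28, 16]
  [0, -7, 0, 11, 10, -4, 6]
  [14, 7, 14, 0, 24, 10, 20]
  [4, -3, 4, 15, 0, 0, 10]
  [11, 1, 25, 19, 21, 0, 10]
  [3, -6, 4, 12, 0, -7, 0]
D(7):
  [0, 7, 14, 20, 10, 10, 20]
  [19, 0, 20, 18, 16, 9, 16]
  [0, -7, 0, 11, 6, -4, 6]
  [14, 7, 14, 0, 20, 10, 20]
  [4, -3, 4, 15, 0, 0, 10]
  [11, 1, 14, 19, 10, 0, 10]
  [3, -6, 4, 12, 0, -7, 0]
Answer: M* = [[0, 7, 14, 20, 10, 10, 20], [19, 0, 20, 18, 16, 9, 16], [0, -7, 0, 11, 6, -4, 6], [14, 7, 14, 0, 20, 10, 20], [4, -3, 4, 15, 0, 0, 10], [11, 1, 14, 19, 10, 0, 10], [3, -6, 4, 12, 0, -7, 0]]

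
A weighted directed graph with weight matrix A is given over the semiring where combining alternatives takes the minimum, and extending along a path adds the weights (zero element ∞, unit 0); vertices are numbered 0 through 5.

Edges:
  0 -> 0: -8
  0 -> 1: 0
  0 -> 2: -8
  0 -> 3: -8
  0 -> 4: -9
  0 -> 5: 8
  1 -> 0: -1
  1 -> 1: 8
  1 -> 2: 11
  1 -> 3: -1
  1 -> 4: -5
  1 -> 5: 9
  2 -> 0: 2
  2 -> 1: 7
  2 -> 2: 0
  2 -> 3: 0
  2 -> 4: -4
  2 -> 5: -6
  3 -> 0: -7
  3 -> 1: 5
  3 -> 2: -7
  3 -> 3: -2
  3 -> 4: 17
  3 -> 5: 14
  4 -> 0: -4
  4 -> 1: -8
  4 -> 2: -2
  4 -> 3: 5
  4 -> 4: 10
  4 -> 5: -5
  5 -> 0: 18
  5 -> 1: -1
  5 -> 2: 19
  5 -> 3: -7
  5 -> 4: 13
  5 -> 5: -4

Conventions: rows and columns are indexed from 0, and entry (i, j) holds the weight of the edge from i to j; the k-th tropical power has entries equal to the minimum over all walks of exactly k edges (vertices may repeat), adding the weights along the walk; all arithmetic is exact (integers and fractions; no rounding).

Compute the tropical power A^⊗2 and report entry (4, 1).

A^⊗2:
  [-16, -17, -16, -16, -17, -14]
  [-9, -13, -9, -9, -10, -10]
  [-8, -12, -7, -13, -7, -10]
  [-15, -7, -15, -15, -16, -13]
  [-12, -6, -12, -12, -13, -9]
  [-14, -5, -14, -11, -6, -8]
Key observation: the optimum is the walk 4->5->1, with weight (-5) + (-1) = -6.
Optimal value attained by: walk 4->5->1.
Answer: (A^⊗2)[4][1] = -6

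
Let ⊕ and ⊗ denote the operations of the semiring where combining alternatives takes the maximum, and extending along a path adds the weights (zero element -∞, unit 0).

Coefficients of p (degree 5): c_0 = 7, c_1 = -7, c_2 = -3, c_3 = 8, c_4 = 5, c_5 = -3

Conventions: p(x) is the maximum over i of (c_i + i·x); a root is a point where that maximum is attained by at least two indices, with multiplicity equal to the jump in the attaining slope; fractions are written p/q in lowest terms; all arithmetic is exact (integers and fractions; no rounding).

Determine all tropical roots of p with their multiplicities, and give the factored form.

hull edge (i=0, c=7) to (i=3, c=8): slope 1/3, span 3
hull edge (i=3, c=8) to (i=4, c=5): slope -3, span 1
hull edge (i=4, c=5) to (i=5, c=-3): slope -8, span 1
Factored form: p(x) = -3 ⊗ (x ⊕ (-1/3)) ⊗ (x ⊕ (-1/3)) ⊗ (x ⊕ (-1/3)) ⊗ (x ⊕ 3) ⊗ (x ⊕ 8)
Answer: roots = -1/3 (mult 3), 3 (mult 1), 8 (mult 1)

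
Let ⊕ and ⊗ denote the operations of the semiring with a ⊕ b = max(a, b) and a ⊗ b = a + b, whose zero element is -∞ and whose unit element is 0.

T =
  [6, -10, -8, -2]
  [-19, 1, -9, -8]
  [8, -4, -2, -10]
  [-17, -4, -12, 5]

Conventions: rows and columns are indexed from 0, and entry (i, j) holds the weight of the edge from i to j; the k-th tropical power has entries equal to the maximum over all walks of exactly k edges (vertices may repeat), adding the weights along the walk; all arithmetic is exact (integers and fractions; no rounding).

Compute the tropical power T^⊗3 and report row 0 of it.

T^⊗2:
  [12, -4, -2, 4]
  [-1, 2, -8, -3]
  [14, -2, 0, 6]
  [-4, 1, -7, 10]
T^⊗3:
  [18, 2, 4, 10]
  [5, 3, -7, 2]
  [20, 4, 6, 12]
  [2, 6, -2, 15]
Answer: row 0 of T^⊗3 = [18, 2, 4, 10]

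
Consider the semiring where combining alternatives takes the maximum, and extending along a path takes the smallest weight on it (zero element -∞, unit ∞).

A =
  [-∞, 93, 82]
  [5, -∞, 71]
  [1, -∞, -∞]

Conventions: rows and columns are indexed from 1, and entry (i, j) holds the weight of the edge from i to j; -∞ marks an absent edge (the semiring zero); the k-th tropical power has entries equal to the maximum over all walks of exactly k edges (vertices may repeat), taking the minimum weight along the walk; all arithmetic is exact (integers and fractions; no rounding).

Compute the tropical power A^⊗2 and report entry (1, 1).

A^⊗2:
  [5, -∞, 71]
  [1, 5, 5]
  [-∞, 1, 1]
Key observation: the optimum is the walk 1->2->1, with weight 93 min 5 = 5.
Optimal value attained by: walk 1->2->1.
Answer: (A^⊗2)[1][1] = 5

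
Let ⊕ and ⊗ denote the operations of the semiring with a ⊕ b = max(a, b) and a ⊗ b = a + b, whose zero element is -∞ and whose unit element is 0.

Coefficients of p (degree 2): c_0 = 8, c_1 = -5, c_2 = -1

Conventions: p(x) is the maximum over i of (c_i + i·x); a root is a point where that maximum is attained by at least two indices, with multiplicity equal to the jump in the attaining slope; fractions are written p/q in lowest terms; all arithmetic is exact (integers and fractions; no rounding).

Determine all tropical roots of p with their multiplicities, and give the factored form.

hull edge (i=0, c=8) to (i=2, c=-1): slope -9/2, span 2
Factored form: p(x) = -1 ⊗ (x ⊕ 9/2) ⊗ (x ⊕ 9/2)
Answer: roots = 9/2 (mult 2)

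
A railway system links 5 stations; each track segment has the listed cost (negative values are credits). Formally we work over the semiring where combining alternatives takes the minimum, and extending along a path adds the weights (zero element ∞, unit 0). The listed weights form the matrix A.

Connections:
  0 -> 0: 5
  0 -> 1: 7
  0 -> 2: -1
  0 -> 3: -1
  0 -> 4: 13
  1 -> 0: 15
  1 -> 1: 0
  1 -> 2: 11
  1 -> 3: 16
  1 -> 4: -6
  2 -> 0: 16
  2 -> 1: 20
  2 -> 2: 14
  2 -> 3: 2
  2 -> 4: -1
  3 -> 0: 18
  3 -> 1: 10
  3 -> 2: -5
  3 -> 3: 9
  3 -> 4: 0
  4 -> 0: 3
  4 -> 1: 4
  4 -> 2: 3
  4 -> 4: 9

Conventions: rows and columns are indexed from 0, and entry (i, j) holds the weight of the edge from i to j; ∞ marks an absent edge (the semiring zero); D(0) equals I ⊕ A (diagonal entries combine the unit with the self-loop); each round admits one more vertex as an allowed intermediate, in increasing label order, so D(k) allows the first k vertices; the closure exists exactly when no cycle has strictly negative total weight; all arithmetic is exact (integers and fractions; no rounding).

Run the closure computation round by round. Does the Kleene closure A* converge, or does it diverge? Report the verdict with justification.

D(0):
  [0, 7, -1, -1, 13]
  [15, 0, 11, 16, -6]
  [16, 20, 0, 2, -1]
  [18, 10, -5, 0, 0]
  [3, 4, 3, ∞, 0]
D(1):
  [0, 7, -1, -1, 13]
  [15, 0, 11, 14, -6]
  [16, 20, 0, 2, -1]
  [18, 10, -5, 0, 0]
  [3, 4, 2, 2, 0]
Detection: at round 2, diagonal entry (4, 4) turns strictly negative.
Key observation: the cycle 4->1->4 has total weight 4 + (-6), which is strictly negative.
Answer: DIVERGES — negative cycle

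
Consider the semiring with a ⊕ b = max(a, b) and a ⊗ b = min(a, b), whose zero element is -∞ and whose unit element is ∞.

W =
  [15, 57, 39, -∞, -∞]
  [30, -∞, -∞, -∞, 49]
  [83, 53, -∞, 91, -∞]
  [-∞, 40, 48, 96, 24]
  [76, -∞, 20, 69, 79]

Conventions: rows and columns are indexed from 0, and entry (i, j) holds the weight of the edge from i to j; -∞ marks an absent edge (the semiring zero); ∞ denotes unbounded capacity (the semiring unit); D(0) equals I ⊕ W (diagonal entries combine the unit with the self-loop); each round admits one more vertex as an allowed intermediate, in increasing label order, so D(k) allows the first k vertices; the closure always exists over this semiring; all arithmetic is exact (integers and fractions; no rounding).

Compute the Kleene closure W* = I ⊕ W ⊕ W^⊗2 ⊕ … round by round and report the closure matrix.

D(0):
  [∞, 57, 39, -∞, -∞]
  [30, ∞, -∞, -∞, 49]
  [83, 53, ∞, 91, -∞]
  [-∞, 40, 48, ∞, 24]
  [76, -∞, 20, 69, ∞]
D(1):
  [∞, 57, 39, -∞, -∞]
  [30, ∞, 30, -∞, 49]
  [83, 57, ∞, 91, -∞]
  [-∞, 40, 48, ∞, 24]
  [76, 57, 39, 69, ∞]
D(2):
  [∞, 57, 39, -∞, 49]
  [30, ∞, 30, -∞, 49]
  [83, 57, ∞, 91, 49]
  [30, 40, 48, ∞, 40]
  [76, 57, 39, 69, ∞]
D(3):
  [∞, 57, 39, 39, 49]
  [30, ∞, 30, 30, 49]
  [83, 57, ∞, 91, 49]
  [48, 48, 48, ∞, 48]
  [76, 57, 39, 69, ∞]
D(4):
  [∞, 57, 39, 39, 49]
  [30, ∞, 30, 30, 49]
  [83, 57, ∞, 91, 49]
  [48, 48, 48, ∞, 48]
  [76, 57, 48, 69, ∞]
D(5):
  [∞, 57, 48, 49, 49]
  [49, ∞, 48, 49, 49]
  [83, 57, ∞, 91, 49]
  [48, 48, 48, ∞, 48]
  [76, 57, 48, 69, ∞]
Answer: W* = [[∞, 57, 48, 49, 49], [49, ∞, 48, 49, 49], [83, 57, ∞, 91, 49], [48, 48, 48, ∞, 48], [76, 57, 48, 69, ∞]]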